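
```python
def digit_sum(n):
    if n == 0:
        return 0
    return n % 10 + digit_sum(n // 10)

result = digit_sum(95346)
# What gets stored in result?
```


digit_sum(95346)
= 6 + digit_sum(9534)
= 6 + 4 + digit_sum(953)
= 6 + 4 + 3 + digit_sum(95)
= 6 + 4 + 3 + 5 + digit_sum(9)
= 6 + 4 + 3 + 5 + 9 + digit_sum(0)
= 6 + 4 + 3 + 5 + 9 + 0
= 27


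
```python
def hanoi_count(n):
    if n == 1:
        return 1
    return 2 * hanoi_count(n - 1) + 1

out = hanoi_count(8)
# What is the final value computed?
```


hanoi_count(8)
= 2 * hanoi_count(7) + 1
= 2 * (2 * hanoi_count(6) + 1) + 1
= 2 * (2 * (2 * hanoi_count(5) + 1) + 1) + 1
= 2 * (2 * (2 * (2 * hanoi_count(4) + 1) + 1) + 1) + 1
= 2 * (2 * (2 * (2 * (2 * hanoi_count(3) + 1) + 1) + 1) + 1) + 1
= 2 * (2 * (2 * (2 * (2 * (2 * hanoi_count(2) + 1) + 1) + 1) + 1) + 1) + 1
= 2 * (2 * (2 * (2 * (2 * (2 * (2 * hanoi_count(1) + 1) + 1) + 1) + 1) + 1) + 1) + 1
Now compute bottom-up:
hanoi_count(1) = 1
hanoi_count(2) = 2 * 1 + 1 = 3
hanoi_count(3) = 2 * 3 + 1 = 7
hanoi_count(4) = 2 * 7 + 1 = 15
hanoi_count(5) = 2 * 15 + 1 = 31
hanoi_count(6) = 2 * 31 + 1 = 63
hanoi_count(7) = 2 * 63 + 1 = 127
hanoi_count(8) = 2 * 127 + 1 = 255
= 255


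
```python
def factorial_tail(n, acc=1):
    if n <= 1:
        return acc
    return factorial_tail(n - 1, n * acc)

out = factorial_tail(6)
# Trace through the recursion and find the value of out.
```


factorial_tail(6, 1)
= factorial_tail(5, 6 * 1) = factorial_tail(5, 6)
= factorial_tail(4, 5 * 6) = factorial_tail(4, 30)
= factorial_tail(3, 4 * 30) = factorial_tail(3, 120)
= factorial_tail(2, 3 * 120) = factorial_tail(2, 360)
= factorial_tail(1, 2 * 360) = factorial_tail(1, 720)
n <= 1, return acc = 720


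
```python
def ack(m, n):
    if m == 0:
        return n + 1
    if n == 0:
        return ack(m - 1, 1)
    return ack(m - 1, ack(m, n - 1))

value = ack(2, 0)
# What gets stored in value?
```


ack(2, 0)
n == 0: return ack(1, 1)
= ack(1, 1) = 3
= 3


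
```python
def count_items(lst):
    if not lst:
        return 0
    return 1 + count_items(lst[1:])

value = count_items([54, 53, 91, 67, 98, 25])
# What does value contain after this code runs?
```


count_items([54, 53, 91, 67, 98, 25])
= 1 + count_items([53, 91, 67, 98, 25])
= 1 + 1 + count_items([91, 67, 98, 25])
= 1 + 1 + 1 + count_items([67, 98, 25])
= 1 + 1 + 1 + 1 + count_items([98, 25])
= 1 + 1 + 1 + 1 + 1 + count_items([25])
= 1 + 1 + 1 + 1 + 1 + 1 + count_items([])
= 1 + 1 + 1 + 1 + 1 + 1 + 0
= 6


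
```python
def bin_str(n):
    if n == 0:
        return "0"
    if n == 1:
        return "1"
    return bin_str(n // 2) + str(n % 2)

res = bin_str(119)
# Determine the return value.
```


bin_str(119)
= bin_str(59) + "1"
= bin_str(29) + "1" + "1"
= bin_str(14) + "1" + "1" + "1"
= bin_str(7) + "0" + "1" + "1" + "1"
= bin_str(3) + "1" + "0" + "1" + "1" + "1"
= bin_str(1) + "1" + "1" + "0" + "1" + "1" + "1"
= "1" + "1" + "1" + "0" + "1" + "1" + "1"
= "1110111"


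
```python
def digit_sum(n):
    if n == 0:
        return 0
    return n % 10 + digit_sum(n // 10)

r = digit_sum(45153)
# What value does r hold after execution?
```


digit_sum(45153)
= 3 + digit_sum(4515)
= 3 + 5 + digit_sum(451)
= 3 + 5 + 1 + digit_sum(45)
= 3 + 5 + 1 + 5 + digit_sum(4)
= 3 + 5 + 1 + 5 + 4 + digit_sum(0)
= 3 + 5 + 1 + 5 + 4 + 0
= 18


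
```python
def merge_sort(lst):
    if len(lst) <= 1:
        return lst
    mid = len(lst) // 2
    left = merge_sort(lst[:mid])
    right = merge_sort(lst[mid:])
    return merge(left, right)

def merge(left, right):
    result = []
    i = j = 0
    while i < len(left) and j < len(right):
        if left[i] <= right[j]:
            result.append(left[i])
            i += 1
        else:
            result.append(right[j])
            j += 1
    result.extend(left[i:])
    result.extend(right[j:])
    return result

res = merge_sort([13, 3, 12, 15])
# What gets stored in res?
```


merge_sort([13, 3, 12, 15])
Split into [13, 3] and [12, 15]
Left sorted: [3, 13]
Right sorted: [12, 15]
Merge [3, 13] and [12, 15]
= [3, 12, 13, 15]


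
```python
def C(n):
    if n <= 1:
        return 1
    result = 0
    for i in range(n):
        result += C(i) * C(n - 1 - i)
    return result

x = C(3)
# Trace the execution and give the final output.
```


C(3)
= sum of C(i) * C(3-1-i) for i in 0..2
First compute sub-values bottom-up:
  C(0) = 1, C(1) = 1
  C(2) = 1*1 + 1*1 = 2
Now C(3):
  C(0)*C(2) = 1*2 = 2
  C(1)*C(1) = 1*1 = 1
  C(2)*C(0) = 2*1 = 2
= 2 + 1 + 2
= 5


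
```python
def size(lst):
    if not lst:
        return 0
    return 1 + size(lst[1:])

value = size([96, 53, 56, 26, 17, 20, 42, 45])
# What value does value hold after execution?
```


size([96, 53, 56, 26, 17, 20, 42, 45])
= 1 + size([53, 56, 26, 17, 20, 42, 45])
= 1 + 1 + size([56, 26, 17, 20, 42, 45])
= 1 + 1 + 1 + size([26, 17, 20, 42, 45])
= 1 + 1 + 1 + 1 + size([17, 20, 42, 45])
= 1 + 1 + 1 + 1 + 1 + size([20, 42, 45])
= 1 + 1 + 1 + 1 + 1 + 1 + size([42, 45])
= 1 + 1 + 1 + 1 + 1 + 1 + 1 + size([45])
= 1 + 1 + 1 + 1 + 1 + 1 + 1 + 1 + size([])
= 1 + 1 + 1 + 1 + 1 + 1 + 1 + 1 + 0
= 8


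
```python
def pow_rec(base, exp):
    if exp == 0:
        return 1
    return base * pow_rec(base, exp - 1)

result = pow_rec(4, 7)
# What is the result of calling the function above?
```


pow_rec(4, 7)
= 4 * pow_rec(4, 6)
= 4 * 4 * pow_rec(4, 5)
= 4 * 4 * 4 * pow_rec(4, 4)
= 4 * 4 * 4 * 4 * pow_rec(4, 3)
= 4 * 4 * 4 * 4 * 4 * pow_rec(4, 2)
= 4 * 4 * 4 * 4 * 4 * 4 * pow_rec(4, 1)
= 4 * 4 * 4 * 4 * 4 * 4 * 4 * pow_rec(4, 0)
= 4 * 4 * 4 * 4 * 4 * 4 * 4 * 1
= 16384


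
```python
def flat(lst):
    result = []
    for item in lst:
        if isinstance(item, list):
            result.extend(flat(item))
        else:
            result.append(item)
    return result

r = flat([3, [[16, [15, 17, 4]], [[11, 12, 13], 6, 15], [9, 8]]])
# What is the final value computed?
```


flat([3, [[16, [15, 17, 4]], [[11, 12, 13], 6, 15], [9, 8]]])
Processing each element:
  3 is not a list -> append 3
  [[16, [15, 17, 4]], [[11, 12, 13], 6, 15], [9, 8]] is a list -> flat recursively -> [16, 15, 17, 4, 11, 12, 13, 6, 15, 9, 8]
= [3, 16, 15, 17, 4, 11, 12, 13, 6, 15, 9, 8]


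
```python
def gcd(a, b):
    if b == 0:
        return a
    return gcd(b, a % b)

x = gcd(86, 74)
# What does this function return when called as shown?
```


gcd(86, 74)
= gcd(74, 86 % 74) = gcd(74, 12)
= gcd(12, 74 % 12) = gcd(12, 2)
= gcd(2, 12 % 2) = gcd(2, 0)
b == 0, return a = 2


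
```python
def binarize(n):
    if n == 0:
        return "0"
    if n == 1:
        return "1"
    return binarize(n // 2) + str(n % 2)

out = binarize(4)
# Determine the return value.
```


binarize(4)
= binarize(2) + "0"
= binarize(1) + "0" + "0"
= "1" + "0" + "0"
= "100"


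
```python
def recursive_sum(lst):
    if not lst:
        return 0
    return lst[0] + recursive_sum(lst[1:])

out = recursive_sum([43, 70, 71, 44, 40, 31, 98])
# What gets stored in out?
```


recursive_sum([43, 70, 71, 44, 40, 31, 98])
= 43 + recursive_sum([70, 71, 44, 40, 31, 98])
= 43 + 70 + recursive_sum([71, 44, 40, 31, 98])
= 43 + 70 + 71 + recursive_sum([44, 40, 31, 98])
= 43 + 70 + 71 + 44 + recursive_sum([40, 31, 98])
= 43 + 70 + 71 + 44 + 40 + recursive_sum([31, 98])
= 43 + 70 + 71 + 44 + 40 + 31 + recursive_sum([98])
= 43 + 70 + 71 + 44 + 40 + 31 + 98 + recursive_sum([])
= 43 + 70 + 71 + 44 + 40 + 31 + 98 + 0
= 397


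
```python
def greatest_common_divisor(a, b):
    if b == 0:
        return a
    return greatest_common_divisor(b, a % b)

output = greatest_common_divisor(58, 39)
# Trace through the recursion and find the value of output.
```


greatest_common_divisor(58, 39)
= greatest_common_divisor(39, 58 % 39) = greatest_common_divisor(39, 19)
= greatest_common_divisor(19, 39 % 19) = greatest_common_divisor(19, 1)
= greatest_common_divisor(1, 19 % 1) = greatest_common_divisor(1, 0)
b == 0, return a = 1


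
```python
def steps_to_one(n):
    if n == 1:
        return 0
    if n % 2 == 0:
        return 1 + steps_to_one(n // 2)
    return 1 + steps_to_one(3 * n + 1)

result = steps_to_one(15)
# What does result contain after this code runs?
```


steps_to_one(15)
15 is odd -> 3*15+1 = 46 -> steps_to_one(46)
46 is even -> steps_to_one(23)
23 is odd -> 3*23+1 = 70 -> steps_to_one(70)
70 is even -> steps_to_one(35)
35 is odd -> 3*35+1 = 106 -> steps_to_one(106)
106 is even -> steps_to_one(53)
53 is odd -> 3*53+1 = 160 -> steps_to_one(160)
160 is even -> steps_to_one(80)
80 is even -> steps_to_one(40)
40 is even -> steps_to_one(20)
20 is even -> steps_to_one(10)
10 is even -> steps_to_one(5)
5 is odd -> 3*5+1 = 16 -> steps_to_one(16)
16 is even -> steps_to_one(8)
8 is even -> steps_to_one(4)
4 is even -> steps_to_one(2)
2 is even -> steps_to_one(1)
Reached 1 after 17 steps
= 17


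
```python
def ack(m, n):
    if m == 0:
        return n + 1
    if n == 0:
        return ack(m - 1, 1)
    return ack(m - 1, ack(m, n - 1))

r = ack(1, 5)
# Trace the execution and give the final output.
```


ack(1, 5)
= ack(0, ack(1, 4))
First compute ack(1, 4) = 6
= ack(0, 6)
= 7


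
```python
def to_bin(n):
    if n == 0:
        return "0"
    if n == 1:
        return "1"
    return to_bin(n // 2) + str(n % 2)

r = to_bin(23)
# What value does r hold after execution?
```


to_bin(23)
= to_bin(11) + "1"
= to_bin(5) + "1" + "1"
= to_bin(2) + "1" + "1" + "1"
= to_bin(1) + "0" + "1" + "1" + "1"
= "1" + "0" + "1" + "1" + "1"
= "10111"


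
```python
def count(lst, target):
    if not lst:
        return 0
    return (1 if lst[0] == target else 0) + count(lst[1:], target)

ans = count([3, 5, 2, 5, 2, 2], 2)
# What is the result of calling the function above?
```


count([3, 5, 2, 5, 2, 2], 2)
lst[0]=3 != 2: 0 + count([5, 2, 5, 2, 2], 2)
lst[0]=5 != 2: 0 + count([2, 5, 2, 2], 2)
lst[0]=2 == 2: 1 + count([5, 2, 2], 2)
lst[0]=5 != 2: 0 + count([2, 2], 2)
lst[0]=2 == 2: 1 + count([2], 2)
lst[0]=2 == 2: 1 + count([], 2)
= 3


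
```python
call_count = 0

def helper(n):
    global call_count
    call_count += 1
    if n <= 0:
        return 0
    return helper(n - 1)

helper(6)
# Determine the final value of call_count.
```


helper(6) calls helper(5) calls ... calls helper(0)
Total calls: 6 + 1 (for base case) = 7


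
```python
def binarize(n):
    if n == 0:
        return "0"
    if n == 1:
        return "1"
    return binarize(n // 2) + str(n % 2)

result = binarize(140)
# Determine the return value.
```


binarize(140)
= binarize(70) + "0"
= binarize(35) + "0" + "0"
= binarize(17) + "1" + "0" + "0"
= binarize(8) + "1" + "1" + "0" + "0"
= binarize(4) + "0" + "1" + "1" + "0" + "0"
= binarize(2) + "0" + "0" + "1" + "1" + "0" + "0"
= binarize(1) + "0" + "0" + "0" + "1" + "1" + "0" + "0"
= "1" + "0" + "0" + "0" + "1" + "1" + "0" + "0"
= "10001100"


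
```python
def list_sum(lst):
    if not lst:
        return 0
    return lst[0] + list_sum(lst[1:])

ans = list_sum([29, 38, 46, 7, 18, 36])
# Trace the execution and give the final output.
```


list_sum([29, 38, 46, 7, 18, 36])
= 29 + list_sum([38, 46, 7, 18, 36])
= 29 + 38 + list_sum([46, 7, 18, 36])
= 29 + 38 + 46 + list_sum([7, 18, 36])
= 29 + 38 + 46 + 7 + list_sum([18, 36])
= 29 + 38 + 46 + 7 + 18 + list_sum([36])
= 29 + 38 + 46 + 7 + 18 + 36 + list_sum([])
= 29 + 38 + 46 + 7 + 18 + 36 + 0
= 174


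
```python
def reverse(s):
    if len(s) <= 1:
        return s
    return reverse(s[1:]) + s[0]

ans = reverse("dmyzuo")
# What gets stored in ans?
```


reverse("dmyzuo")
= reverse("myzuo") + "d"
= reverse("yzuo") + "m" + "d"
= reverse("zuo") + "y" + "m" + "d"
= reverse("uo") + "z" + "y" + "m" + "d"
= reverse("o") + "u" + "z" + "y" + "m" + "d"
= "o" + "u" + "z" + "y" + "m" + "d"
= "ouzymd"


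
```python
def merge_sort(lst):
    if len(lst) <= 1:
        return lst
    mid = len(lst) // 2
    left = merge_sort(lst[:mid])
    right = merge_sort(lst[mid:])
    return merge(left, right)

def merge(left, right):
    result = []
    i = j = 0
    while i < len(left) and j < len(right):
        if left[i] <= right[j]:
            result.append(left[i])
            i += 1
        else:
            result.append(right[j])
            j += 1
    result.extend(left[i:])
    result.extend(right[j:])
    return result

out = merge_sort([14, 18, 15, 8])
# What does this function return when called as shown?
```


merge_sort([14, 18, 15, 8])
Split into [14, 18] and [15, 8]
Left sorted: [14, 18]
Right sorted: [8, 15]
Merge [14, 18] and [8, 15]
= [8, 14, 15, 18]


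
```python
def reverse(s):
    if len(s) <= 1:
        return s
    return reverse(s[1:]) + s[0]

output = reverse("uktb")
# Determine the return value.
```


reverse("uktb")
= reverse("ktb") + "u"
= reverse("tb") + "k" + "u"
= reverse("b") + "t" + "k" + "u"
= "b" + "t" + "k" + "u"
= "btku"


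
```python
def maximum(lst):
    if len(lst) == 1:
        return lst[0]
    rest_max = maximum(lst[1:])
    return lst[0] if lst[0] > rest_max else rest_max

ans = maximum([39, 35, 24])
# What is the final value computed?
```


maximum([39, 35, 24])
= compare 39 with maximum([35, 24])
= compare 35 with maximum([24])
Base: maximum([24]) = 24
compare 35 with 24: max = 35
compare 39 with 35: max = 39
= 39


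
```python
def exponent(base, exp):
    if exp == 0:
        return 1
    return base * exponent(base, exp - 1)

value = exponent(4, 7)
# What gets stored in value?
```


exponent(4, 7)
= 4 * exponent(4, 6)
= 4 * 4 * exponent(4, 5)
= 4 * 4 * 4 * exponent(4, 4)
= 4 * 4 * 4 * 4 * exponent(4, 3)
= 4 * 4 * 4 * 4 * 4 * exponent(4, 2)
= 4 * 4 * 4 * 4 * 4 * 4 * exponent(4, 1)
= 4 * 4 * 4 * 4 * 4 * 4 * 4 * exponent(4, 0)
= 4 * 4 * 4 * 4 * 4 * 4 * 4 * 1
= 16384


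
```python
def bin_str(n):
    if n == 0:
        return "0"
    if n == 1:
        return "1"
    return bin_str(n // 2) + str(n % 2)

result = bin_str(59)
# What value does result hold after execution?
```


bin_str(59)
= bin_str(29) + "1"
= bin_str(14) + "1" + "1"
= bin_str(7) + "0" + "1" + "1"
= bin_str(3) + "1" + "0" + "1" + "1"
= bin_str(1) + "1" + "1" + "0" + "1" + "1"
= "1" + "1" + "1" + "0" + "1" + "1"
= "111011"


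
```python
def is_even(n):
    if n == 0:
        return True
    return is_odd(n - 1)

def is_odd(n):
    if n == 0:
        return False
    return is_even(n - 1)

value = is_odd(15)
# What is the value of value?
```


is_odd(15)
= is_even(14)
= is_odd(13)
= is_even(12)
= is_odd(11)
= is_even(10)
= is_odd(9)
= is_even(8)
= is_odd(7)
= is_even(6)
= is_odd(5)
= is_even(4)
= is_odd(3)
= is_even(2)
= is_odd(1)
= is_even(0)
n == 0: return True
= True


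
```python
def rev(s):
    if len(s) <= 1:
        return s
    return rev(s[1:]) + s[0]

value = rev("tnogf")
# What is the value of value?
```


rev("tnogf")
= rev("nogf") + "t"
= rev("ogf") + "n" + "t"
= rev("gf") + "o" + "n" + "t"
= rev("f") + "g" + "o" + "n" + "t"
= "f" + "g" + "o" + "n" + "t"
= "fgont"


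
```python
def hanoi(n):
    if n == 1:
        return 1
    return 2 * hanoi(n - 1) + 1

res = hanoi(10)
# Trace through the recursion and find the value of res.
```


hanoi(10)
= 2 * hanoi(9) + 1
= 2 * (2 * hanoi(8) + 1) + 1
= 2 * (2 * (2 * hanoi(7) + 1) + 1) + 1
= 2 * (2 * (2 * (2 * hanoi(6) + 1) + 1) + 1) + 1
= 2 * (2 * (2 * (2 * (2 * hanoi(5) + 1) + 1) + 1) + 1) + 1
= 2 * (2 * (2 * (2 * (2 * (2 * hanoi(4) + 1) + 1) + 1) + 1) + 1) + 1
= 2 * (2 * (2 * (2 * (2 * (2 * (2 * hanoi(3) + 1) + 1) + 1) + 1) + 1) + 1) + 1
= 2 * (2 * (2 * (2 * (2 * (2 * (2 * (2 * hanoi(2) + 1) + 1) + 1) + 1) + 1) + 1) + 1) + 1
= 2 * (2 * (2 * (2 * (2 * (2 * (2 * (2 * (2 * hanoi(1) + 1) + 1) + 1) + 1) + 1) + 1) + 1) + 1) + 1
Now compute bottom-up:
hanoi(1) = 1
hanoi(2) = 2 * 1 + 1 = 3
hanoi(3) = 2 * 3 + 1 = 7
hanoi(4) = 2 * 7 + 1 = 15
hanoi(5) = 2 * 15 + 1 = 31
hanoi(6) = 2 * 31 + 1 = 63
hanoi(7) = 2 * 63 + 1 = 127
hanoi(8) = 2 * 127 + 1 = 255
hanoi(9) = 2 * 255 + 1 = 511
hanoi(10) = 2 * 511 + 1 = 1023
= 1023


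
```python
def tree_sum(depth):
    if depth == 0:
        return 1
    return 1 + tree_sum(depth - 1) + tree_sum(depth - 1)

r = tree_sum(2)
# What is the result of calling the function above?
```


tree_sum(2)
= 1 + tree_sum(1) + tree_sum(1)
= 1 + 2 * tree_sum(1)
tree_sum(k) = 2^(k+1) - 1
tree_sum(0) = 1
tree_sum(1) = 3
tree_sum(2) = 7
tree_sum(2) = 2^3 - 1 = 7


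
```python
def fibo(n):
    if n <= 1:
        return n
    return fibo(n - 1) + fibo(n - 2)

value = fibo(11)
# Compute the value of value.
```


fibo(11)
= fibo(10) + fibo(9)
= (fibo(9) + fibo(8)) + fibo(9)
Computing bottom-up: fibo(0)=0, fibo(1)=1, fibo(2)=1, fibo(3)=2, fibo(4)=3, fibo(5)=5, fibo(6)=8, fibo(7)=13, fibo(8)=21, fibo(9)=34, fibo(10)=55, fibo(11)=89
= 89


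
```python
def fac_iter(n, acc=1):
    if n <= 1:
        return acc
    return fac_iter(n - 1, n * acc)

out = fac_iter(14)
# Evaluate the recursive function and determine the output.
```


fac_iter(14, 1)
= fac_iter(13, 14 * 1) = fac_iter(13, 14)
= fac_iter(12, 13 * 14) = fac_iter(12, 182)
= fac_iter(11, 12 * 182) = fac_iter(11, 2184)
= fac_iter(10, 11 * 2184) = fac_iter(10, 24024)
= fac_iter(9, 10 * 24024) = fac_iter(9, 240240)
= fac_iter(8, 9 * 240240) = fac_iter(8, 2162160)
= fac_iter(7, 8 * 2162160) = fac_iter(7, 17297280)
= fac_iter(6, 7 * 17297280) = fac_iter(6, 121080960)
= fac_iter(5, 6 * 121080960) = fac_iter(5, 726485760)
= fac_iter(4, 5 * 726485760) = fac_iter(4, 3632428800)
= fac_iter(3, 4 * 3632428800) = fac_iter(3, 14529715200)
= fac_iter(2, 3 * 14529715200) = fac_iter(2, 43589145600)
= fac_iter(1, 2 * 43589145600) = fac_iter(1, 87178291200)
n <= 1, return acc = 87178291200


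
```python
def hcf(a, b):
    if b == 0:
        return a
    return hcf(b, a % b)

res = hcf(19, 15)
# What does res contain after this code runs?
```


hcf(19, 15)
= hcf(15, 19 % 15) = hcf(15, 4)
= hcf(4, 15 % 4) = hcf(4, 3)
= hcf(3, 4 % 3) = hcf(3, 1)
= hcf(1, 3 % 1) = hcf(1, 0)
b == 0, return a = 1


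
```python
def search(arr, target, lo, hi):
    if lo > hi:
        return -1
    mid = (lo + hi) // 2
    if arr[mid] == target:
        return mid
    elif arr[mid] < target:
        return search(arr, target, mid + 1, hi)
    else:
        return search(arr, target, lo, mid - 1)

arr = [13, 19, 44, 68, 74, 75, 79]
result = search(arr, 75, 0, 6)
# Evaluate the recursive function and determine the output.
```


search(arr, 75, 0, 6)
lo=0, hi=6, mid=3, arr[mid]=68
68 < 75, search right half
lo=4, hi=6, mid=5, arr[mid]=75
arr[5] == 75, found at index 5
= 5


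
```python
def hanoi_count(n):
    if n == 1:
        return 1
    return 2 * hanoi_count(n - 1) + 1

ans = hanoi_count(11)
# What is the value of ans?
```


hanoi_count(11)
= 2 * hanoi_count(10) + 1
= 2 * (2 * hanoi_count(9) + 1) + 1
= 2 * (2 * (2 * hanoi_count(8) + 1) + 1) + 1
= 2 * (2 * (2 * (2 * hanoi_count(7) + 1) + 1) + 1) + 1
= 2 * (2 * (2 * (2 * (2 * hanoi_count(6) + 1) + 1) + 1) + 1) + 1
= 2 * (2 * (2 * (2 * (2 * (2 * hanoi_count(5) + 1) + 1) + 1) + 1) + 1) + 1
= 2 * (2 * (2 * (2 * (2 * (2 * (2 * hanoi_count(4) + 1) + 1) + 1) + 1) + 1) + 1) + 1
= 2 * (2 * (2 * (2 * (2 * (2 * (2 * (2 * hanoi_count(3) + 1) + 1) + 1) + 1) + 1) + 1) + 1) + 1
= 2 * (2 * (2 * (2 * (2 * (2 * (2 * (2 * (2 * hanoi_count(2) + 1) + 1) + 1) + 1) + 1) + 1) + 1) + 1) + 1
= 2 * (2 * (2 * (2 * (2 * (2 * (2 * (2 * (2 * (2 * hanoi_count(1) + 1) + 1) + 1) + 1) + 1) + 1) + 1) + 1) + 1) + 1
Now compute bottom-up:
hanoi_count(1) = 1
hanoi_count(2) = 2 * 1 + 1 = 3
hanoi_count(3) = 2 * 3 + 1 = 7
hanoi_count(4) = 2 * 7 + 1 = 15
hanoi_count(5) = 2 * 15 + 1 = 31
hanoi_count(6) = 2 * 31 + 1 = 63
hanoi_count(7) = 2 * 63 + 1 = 127
hanoi_count(8) = 2 * 127 + 1 = 255
hanoi_count(9) = 2 * 255 + 1 = 511
hanoi_count(10) = 2 * 511 + 1 = 1023
hanoi_count(11) = 2 * 1023 + 1 = 2047
= 2047


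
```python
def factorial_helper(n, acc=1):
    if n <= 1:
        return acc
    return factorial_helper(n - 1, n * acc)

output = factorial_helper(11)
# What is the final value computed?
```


factorial_helper(11, 1)
= factorial_helper(10, 11 * 1) = factorial_helper(10, 11)
= factorial_helper(9, 10 * 11) = factorial_helper(9, 110)
= factorial_helper(8, 9 * 110) = factorial_helper(8, 990)
= factorial_helper(7, 8 * 990) = factorial_helper(7, 7920)
= factorial_helper(6, 7 * 7920) = factorial_helper(6, 55440)
= factorial_helper(5, 6 * 55440) = factorial_helper(5, 332640)
= factorial_helper(4, 5 * 332640) = factorial_helper(4, 1663200)
= factorial_helper(3, 4 * 1663200) = factorial_helper(3, 6652800)
= factorial_helper(2, 3 * 6652800) = factorial_helper(2, 19958400)
= factorial_helper(1, 2 * 19958400) = factorial_helper(1, 39916800)
n <= 1, return acc = 39916800


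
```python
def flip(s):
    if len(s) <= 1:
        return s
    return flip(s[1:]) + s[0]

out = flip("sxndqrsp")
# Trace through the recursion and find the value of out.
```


flip("sxndqrsp")
= flip("xndqrsp") + "s"
= flip("ndqrsp") + "x" + "s"
= flip("dqrsp") + "n" + "x" + "s"
= flip("qrsp") + "d" + "n" + "x" + "s"
= flip("rsp") + "q" + "d" + "n" + "x" + "s"
= flip("sp") + "r" + "q" + "d" + "n" + "x" + "s"
= flip("p") + "s" + "r" + "q" + "d" + "n" + "x" + "s"
= "p" + "s" + "r" + "q" + "d" + "n" + "x" + "s"
= "psrqdnxs"


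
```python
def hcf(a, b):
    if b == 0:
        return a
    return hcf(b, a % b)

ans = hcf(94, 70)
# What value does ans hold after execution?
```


hcf(94, 70)
= hcf(70, 94 % 70) = hcf(70, 24)
= hcf(24, 70 % 24) = hcf(24, 22)
= hcf(22, 24 % 22) = hcf(22, 2)
= hcf(2, 22 % 2) = hcf(2, 0)
b == 0, return a = 2


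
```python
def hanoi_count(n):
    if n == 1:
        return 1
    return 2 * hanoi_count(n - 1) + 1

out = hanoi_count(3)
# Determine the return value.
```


hanoi_count(3)
= 2 * hanoi_count(2) + 1
= 2 * (2 * hanoi_count(1) + 1) + 1
Now compute bottom-up:
hanoi_count(1) = 1
hanoi_count(2) = 2 * 1 + 1 = 3
hanoi_count(3) = 2 * 3 + 1 = 7
= 7


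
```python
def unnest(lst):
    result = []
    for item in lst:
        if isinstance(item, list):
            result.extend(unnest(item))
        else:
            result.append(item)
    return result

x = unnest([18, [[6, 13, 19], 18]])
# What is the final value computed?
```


unnest([18, [[6, 13, 19], 18]])
Processing each element:
  18 is not a list -> append 18
  [[6, 13, 19], 18] is a list -> unnest recursively -> [6, 13, 19, 18]
= [18, 6, 13, 19, 18]


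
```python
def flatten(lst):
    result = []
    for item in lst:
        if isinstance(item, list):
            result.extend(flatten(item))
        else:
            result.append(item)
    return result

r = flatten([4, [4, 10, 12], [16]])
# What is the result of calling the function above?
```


flatten([4, [4, 10, 12], [16]])
Processing each element:
  4 is not a list -> append 4
  [4, 10, 12] is a list -> flatten recursively -> [4, 10, 12]
  [16] is a list -> flatten recursively -> [16]
= [4, 4, 10, 12, 16]


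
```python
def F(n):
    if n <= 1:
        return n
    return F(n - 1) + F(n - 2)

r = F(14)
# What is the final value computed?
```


F(14)
= F(13) + F(12)
= (F(12) + F(11)) + F(12)
Computing bottom-up: F(0)=0, F(1)=1, F(2)=1, F(3)=2, F(4)=3, F(5)=5, F(6)=8, F(7)=13, F(8)=21, F(9)=34, F(10)=55, F(11)=89, F(12)=144, F(13)=233, F(14)=377
= 377


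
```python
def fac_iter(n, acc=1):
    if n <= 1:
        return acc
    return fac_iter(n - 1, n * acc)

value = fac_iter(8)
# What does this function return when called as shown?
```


fac_iter(8, 1)
= fac_iter(7, 8 * 1) = fac_iter(7, 8)
= fac_iter(6, 7 * 8) = fac_iter(6, 56)
= fac_iter(5, 6 * 56) = fac_iter(5, 336)
= fac_iter(4, 5 * 336) = fac_iter(4, 1680)
= fac_iter(3, 4 * 1680) = fac_iter(3, 6720)
= fac_iter(2, 3 * 6720) = fac_iter(2, 20160)
= fac_iter(1, 2 * 20160) = fac_iter(1, 40320)
n <= 1, return acc = 40320


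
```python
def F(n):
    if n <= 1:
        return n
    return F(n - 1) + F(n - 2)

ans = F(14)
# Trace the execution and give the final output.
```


F(14)
= F(13) + F(12)
= (F(12) + F(11)) + F(12)
Computing bottom-up: F(0)=0, F(1)=1, F(2)=1, F(3)=2, F(4)=3, F(5)=5, F(6)=8, F(7)=13, F(8)=21, F(9)=34, F(10)=55, F(11)=89, F(12)=144, F(13)=233, F(14)=377
= 377


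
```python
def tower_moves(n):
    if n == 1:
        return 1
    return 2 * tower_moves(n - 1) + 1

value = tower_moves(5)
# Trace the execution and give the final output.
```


tower_moves(5)
= 2 * tower_moves(4) + 1
= 2 * (2 * tower_moves(3) + 1) + 1
= 2 * (2 * (2 * tower_moves(2) + 1) + 1) + 1
= 2 * (2 * (2 * (2 * tower_moves(1) + 1) + 1) + 1) + 1
Now compute bottom-up:
tower_moves(1) = 1
tower_moves(2) = 2 * 1 + 1 = 3
tower_moves(3) = 2 * 3 + 1 = 7
tower_moves(4) = 2 * 7 + 1 = 15
tower_moves(5) = 2 * 15 + 1 = 31
= 31


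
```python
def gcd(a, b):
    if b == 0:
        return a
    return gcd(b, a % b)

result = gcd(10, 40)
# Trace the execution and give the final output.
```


gcd(10, 40)
= gcd(40, 10 % 40) = gcd(40, 10)
= gcd(10, 40 % 10) = gcd(10, 0)
b == 0, return a = 10


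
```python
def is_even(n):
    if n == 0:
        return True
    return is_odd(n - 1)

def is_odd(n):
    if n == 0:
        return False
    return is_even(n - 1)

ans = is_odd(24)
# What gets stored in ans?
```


is_odd(24)
= is_even(23)
= is_odd(22)
= is_even(21)
= is_odd(20)
= is_even(19)
= is_odd(18)
= is_even(17)
= is_odd(16)
= is_even(15)
= is_odd(14)
= is_even(13)
= is_odd(12)
= is_even(11)
= is_odd(10)
= is_even(9)
= is_odd(8)
= is_even(7)
= is_odd(6)
= is_even(5)
= is_odd(4)
= is_even(3)
= is_odd(2)
= is_even(1)
= is_odd(0)
n == 0: return False
= False


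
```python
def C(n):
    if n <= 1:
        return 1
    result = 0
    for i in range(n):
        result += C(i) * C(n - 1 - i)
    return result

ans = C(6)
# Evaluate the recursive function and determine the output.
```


C(6)
= sum of C(i) * C(6-1-i) for i in 0..5
First compute sub-values bottom-up:
  C(0) = 1, C(1) = 1
  C(2) = 1*1 + 1*1 = 2
  C(3) = 1*2 + 1*1 + 2*1 = 5
  C(4) = 1*5 + 1*2 + 2*1 + 5*1 = 14
  C(5) = 1*14 + 1*5 + 2*2 + 5*1 + 14*1 = 42
Now C(6):
  C(0)*C(5) = 1*42 = 42
  C(1)*C(4) = 1*14 = 14
  C(2)*C(3) = 2*5 = 10
  C(3)*C(2) = 5*2 = 10
  C(4)*C(1) = 14*1 = 14
  C(5)*C(0) = 42*1 = 42
= 42 + 14 + 10 + 10 + 14 + 42
= 132


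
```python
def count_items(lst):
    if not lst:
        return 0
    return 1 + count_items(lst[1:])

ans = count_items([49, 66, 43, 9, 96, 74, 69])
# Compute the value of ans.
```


count_items([49, 66, 43, 9, 96, 74, 69])
= 1 + count_items([66, 43, 9, 96, 74, 69])
= 1 + 1 + count_items([43, 9, 96, 74, 69])
= 1 + 1 + 1 + count_items([9, 96, 74, 69])
= 1 + 1 + 1 + 1 + count_items([96, 74, 69])
= 1 + 1 + 1 + 1 + 1 + count_items([74, 69])
= 1 + 1 + 1 + 1 + 1 + 1 + count_items([69])
= 1 + 1 + 1 + 1 + 1 + 1 + 1 + count_items([])
= 1 + 1 + 1 + 1 + 1 + 1 + 1 + 0
= 7


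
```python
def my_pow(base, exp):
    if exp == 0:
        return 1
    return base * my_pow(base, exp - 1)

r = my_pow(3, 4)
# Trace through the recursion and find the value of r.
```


my_pow(3, 4)
= 3 * my_pow(3, 3)
= 3 * 3 * my_pow(3, 2)
= 3 * 3 * 3 * my_pow(3, 1)
= 3 * 3 * 3 * 3 * my_pow(3, 0)
= 3 * 3 * 3 * 3 * 1
= 81


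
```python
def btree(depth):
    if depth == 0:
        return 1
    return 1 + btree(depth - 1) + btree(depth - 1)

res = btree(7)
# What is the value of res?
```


btree(7)
= 1 + btree(6) + btree(6)
= 1 + 2 * btree(6)
btree(k) = 2^(k+1) - 1
btree(0) = 1
btree(1) = 3
btree(2) = 7
btree(3) = 15
btree(4) = 31
btree(7) = 2^8 - 1 = 255


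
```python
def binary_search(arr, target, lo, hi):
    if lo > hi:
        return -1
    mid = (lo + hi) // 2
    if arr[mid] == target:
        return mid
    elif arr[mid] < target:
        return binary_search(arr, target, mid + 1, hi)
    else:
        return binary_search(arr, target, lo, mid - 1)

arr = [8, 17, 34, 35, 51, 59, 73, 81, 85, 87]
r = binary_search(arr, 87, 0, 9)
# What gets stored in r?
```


binary_search(arr, 87, 0, 9)
lo=0, hi=9, mid=4, arr[mid]=51
51 < 87, search right half
lo=5, hi=9, mid=7, arr[mid]=81
81 < 87, search right half
lo=8, hi=9, mid=8, arr[mid]=85
85 < 87, search right half
lo=9, hi=9, mid=9, arr[mid]=87
arr[9] == 87, found at index 9
= 9


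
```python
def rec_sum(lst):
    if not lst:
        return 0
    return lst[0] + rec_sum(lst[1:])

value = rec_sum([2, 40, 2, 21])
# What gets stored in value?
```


rec_sum([2, 40, 2, 21])
= 2 + rec_sum([40, 2, 21])
= 2 + 40 + rec_sum([2, 21])
= 2 + 40 + 2 + rec_sum([21])
= 2 + 40 + 2 + 21 + rec_sum([])
= 2 + 40 + 2 + 21 + 0
= 65


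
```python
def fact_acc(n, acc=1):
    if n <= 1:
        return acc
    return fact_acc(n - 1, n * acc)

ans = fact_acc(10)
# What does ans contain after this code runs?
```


fact_acc(10, 1)
= fact_acc(9, 10 * 1) = fact_acc(9, 10)
= fact_acc(8, 9 * 10) = fact_acc(8, 90)
= fact_acc(7, 8 * 90) = fact_acc(7, 720)
= fact_acc(6, 7 * 720) = fact_acc(6, 5040)
= fact_acc(5, 6 * 5040) = fact_acc(5, 30240)
= fact_acc(4, 5 * 30240) = fact_acc(4, 151200)
= fact_acc(3, 4 * 151200) = fact_acc(3, 604800)
= fact_acc(2, 3 * 604800) = fact_acc(2, 1814400)
= fact_acc(1, 2 * 1814400) = fact_acc(1, 3628800)
n <= 1, return acc = 3628800


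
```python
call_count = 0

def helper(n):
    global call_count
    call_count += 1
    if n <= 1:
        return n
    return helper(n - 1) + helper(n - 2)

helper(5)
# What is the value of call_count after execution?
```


helper(5) calls helper(4) and helper(3); each non-base call branches into two more.
Let C(k) = total number of calls made by helper(k), including the call to helper(k) itself.
Base cases: C(0) = 1, C(1) = 1
Recurrence: C(k) = 1 + C(k-1) + C(k-2)
  C(2) = 1 + C(1) + C(0) = 1 + 1 + 1 = 3
  C(3) = 1 + C(2) + C(1) = 1 + 3 + 1 = 5
  C(4) = 1 + C(3) + C(2) = 1 + 5 + 3 = 9
  C(5) = 1 + C(4) + C(3) = 1 + 9 + 5 = 15
Total calls = C(5) = 15


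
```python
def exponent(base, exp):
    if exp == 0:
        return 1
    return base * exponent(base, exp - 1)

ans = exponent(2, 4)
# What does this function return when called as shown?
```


exponent(2, 4)
= 2 * exponent(2, 3)
= 2 * 2 * exponent(2, 2)
= 2 * 2 * 2 * exponent(2, 1)
= 2 * 2 * 2 * 2 * exponent(2, 0)
= 2 * 2 * 2 * 2 * 1
= 16


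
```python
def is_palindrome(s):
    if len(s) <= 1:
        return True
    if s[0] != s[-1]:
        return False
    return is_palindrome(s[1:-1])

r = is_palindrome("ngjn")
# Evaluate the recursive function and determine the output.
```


is_palindrome("ngjn")
"ngjn": s[0]='n' == s[-1]='n' -> is_palindrome("gj")
"gj": s[0]='g' != s[-1]='j' -> False
= False


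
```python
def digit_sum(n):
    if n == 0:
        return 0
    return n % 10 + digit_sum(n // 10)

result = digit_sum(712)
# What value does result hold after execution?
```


digit_sum(712)
= 2 + digit_sum(71)
= 2 + 1 + digit_sum(7)
= 2 + 1 + 7 + digit_sum(0)
= 2 + 1 + 7 + 0
= 10


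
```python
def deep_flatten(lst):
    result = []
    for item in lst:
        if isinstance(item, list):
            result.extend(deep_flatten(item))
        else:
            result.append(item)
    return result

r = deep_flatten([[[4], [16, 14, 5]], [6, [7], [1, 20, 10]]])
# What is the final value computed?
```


deep_flatten([[[4], [16, 14, 5]], [6, [7], [1, 20, 10]]])
Processing each element:
  [[4], [16, 14, 5]] is a list -> deep_flatten recursively -> [4, 16, 14, 5]
  [6, [7], [1, 20, 10]] is a list -> deep_flatten recursively -> [6, 7, 1, 20, 10]
= [4, 16, 14, 5, 6, 7, 1, 20, 10]


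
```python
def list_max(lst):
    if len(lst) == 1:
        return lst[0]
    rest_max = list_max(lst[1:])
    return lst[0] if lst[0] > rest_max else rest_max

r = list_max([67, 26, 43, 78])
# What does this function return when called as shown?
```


list_max([67, 26, 43, 78])
= compare 67 with list_max([26, 43, 78])
= compare 26 with list_max([43, 78])
= compare 43 with list_max([78])
Base: list_max([78]) = 78
compare 43 with 78: max = 78
compare 26 with 78: max = 78
compare 67 with 78: max = 78
= 78


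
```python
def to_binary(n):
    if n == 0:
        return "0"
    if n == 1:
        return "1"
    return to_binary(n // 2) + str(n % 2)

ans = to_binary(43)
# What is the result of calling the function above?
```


to_binary(43)
= to_binary(21) + "1"
= to_binary(10) + "1" + "1"
= to_binary(5) + "0" + "1" + "1"
= to_binary(2) + "1" + "0" + "1" + "1"
= to_binary(1) + "0" + "1" + "0" + "1" + "1"
= "1" + "0" + "1" + "0" + "1" + "1"
= "101011"


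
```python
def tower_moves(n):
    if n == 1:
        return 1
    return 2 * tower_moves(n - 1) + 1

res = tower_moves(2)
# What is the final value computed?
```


tower_moves(2)
= 2 * tower_moves(1) + 1
Now compute bottom-up:
tower_moves(1) = 1
tower_moves(2) = 2 * 1 + 1 = 3
= 3


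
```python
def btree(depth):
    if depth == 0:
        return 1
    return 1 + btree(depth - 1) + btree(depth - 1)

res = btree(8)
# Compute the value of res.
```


btree(8)
= 1 + btree(7) + btree(7)
= 1 + 2 * btree(7)
btree(k) = 2^(k+1) - 1
btree(0) = 1
btree(1) = 3
btree(2) = 7
btree(3) = 15
btree(4) = 31
btree(8) = 2^9 - 1 = 511


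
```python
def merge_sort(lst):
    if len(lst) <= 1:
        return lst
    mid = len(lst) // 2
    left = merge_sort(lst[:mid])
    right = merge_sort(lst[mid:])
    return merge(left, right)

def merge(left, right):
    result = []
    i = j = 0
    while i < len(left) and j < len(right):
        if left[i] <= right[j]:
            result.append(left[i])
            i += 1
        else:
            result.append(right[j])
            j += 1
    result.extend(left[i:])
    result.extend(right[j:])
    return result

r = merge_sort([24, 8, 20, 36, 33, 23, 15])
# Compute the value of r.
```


merge_sort([24, 8, 20, 36, 33, 23, 15])
Split into [24, 8, 20] and [36, 33, 23, 15]
Left sorted: [8, 20, 24]
Right sorted: [15, 23, 33, 36]
Merge [8, 20, 24] and [15, 23, 33, 36]
= [8, 15, 20, 23, 24, 33, 36]


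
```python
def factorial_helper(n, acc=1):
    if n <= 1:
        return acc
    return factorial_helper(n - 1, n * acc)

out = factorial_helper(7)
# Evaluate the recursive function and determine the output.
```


factorial_helper(7, 1)
= factorial_helper(6, 7 * 1) = factorial_helper(6, 7)
= factorial_helper(5, 6 * 7) = factorial_helper(5, 42)
= factorial_helper(4, 5 * 42) = factorial_helper(4, 210)
= factorial_helper(3, 4 * 210) = factorial_helper(3, 840)
= factorial_helper(2, 3 * 840) = factorial_helper(2, 2520)
= factorial_helper(1, 2 * 2520) = factorial_helper(1, 5040)
n <= 1, return acc = 5040


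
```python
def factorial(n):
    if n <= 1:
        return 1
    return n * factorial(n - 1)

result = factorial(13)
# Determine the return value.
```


factorial(13)
= 13 * factorial(12)
= 13 * 12 * factorial(11)
= 13 * 12 * 11 * factorial(10)
= 13 * 12 * 11 * 10 * factorial(9)
= 13 * 12 * 11 * 10 * 9 * factorial(8)
= 13 * 12 * 11 * 10 * 9 * 8 * factorial(7)
= 13 * 12 * 11 * 10 * 9 * 8 * 7 * factorial(6)
= 13 * 12 * 11 * 10 * 9 * 8 * 7 * 6 * factorial(5)
= 13 * 12 * 11 * 10 * 9 * 8 * 7 * 6 * 5 * factorial(4)
= 13 * 12 * 11 * 10 * 9 * 8 * 7 * 6 * 5 * 4 * factorial(3)
= 13 * 12 * 11 * 10 * 9 * 8 * 7 * 6 * 5 * 4 * 3 * factorial(2)
= 13 * 12 * 11 * 10 * 9 * 8 * 7 * 6 * 5 * 4 * 3 * 2 * factorial(1)
= 13 * 12 * 11 * 10 * 9 * 8 * 7 * 6 * 5 * 4 * 3 * 2 * 1
= 6227020800


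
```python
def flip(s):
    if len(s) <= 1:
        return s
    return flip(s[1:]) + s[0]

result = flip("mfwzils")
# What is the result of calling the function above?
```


flip("mfwzils")
= flip("fwzils") + "m"
= flip("wzils") + "f" + "m"
= flip("zils") + "w" + "f" + "m"
= flip("ils") + "z" + "w" + "f" + "m"
= flip("ls") + "i" + "z" + "w" + "f" + "m"
= flip("s") + "l" + "i" + "z" + "w" + "f" + "m"
= "s" + "l" + "i" + "z" + "w" + "f" + "m"
= "slizwfm"


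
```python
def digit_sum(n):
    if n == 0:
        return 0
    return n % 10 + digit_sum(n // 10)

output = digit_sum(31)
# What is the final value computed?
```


digit_sum(31)
= 1 + digit_sum(3)
= 1 + 3 + digit_sum(0)
= 1 + 3 + 0
= 4


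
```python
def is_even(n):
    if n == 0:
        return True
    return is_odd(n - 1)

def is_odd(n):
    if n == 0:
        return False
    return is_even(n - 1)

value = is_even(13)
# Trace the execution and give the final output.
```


is_even(13)
= is_odd(12)
= is_even(11)
= is_odd(10)
= is_even(9)
= is_odd(8)
= is_even(7)
= is_odd(6)
= is_even(5)
= is_odd(4)
= is_even(3)
= is_odd(2)
= is_even(1)
= is_odd(0)
n == 0: return False
= False


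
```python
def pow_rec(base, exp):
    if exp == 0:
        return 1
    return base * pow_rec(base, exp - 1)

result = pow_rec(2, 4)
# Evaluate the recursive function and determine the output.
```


pow_rec(2, 4)
= 2 * pow_rec(2, 3)
= 2 * 2 * pow_rec(2, 2)
= 2 * 2 * 2 * pow_rec(2, 1)
= 2 * 2 * 2 * 2 * pow_rec(2, 0)
= 2 * 2 * 2 * 2 * 1
= 16


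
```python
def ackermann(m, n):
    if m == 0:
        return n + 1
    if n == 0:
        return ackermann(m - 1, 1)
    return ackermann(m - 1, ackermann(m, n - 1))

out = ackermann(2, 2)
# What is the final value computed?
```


ackermann(2, 2)
= ackermann(1, ackermann(2, 1))
First compute ackermann(2, 1) = 5
= ackermann(1, 5)
= 7


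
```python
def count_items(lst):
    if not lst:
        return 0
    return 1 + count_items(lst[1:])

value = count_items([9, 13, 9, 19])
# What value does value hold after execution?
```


count_items([9, 13, 9, 19])
= 1 + count_items([13, 9, 19])
= 1 + 1 + count_items([9, 19])
= 1 + 1 + 1 + count_items([19])
= 1 + 1 + 1 + 1 + count_items([])
= 1 + 1 + 1 + 1 + 0
= 4


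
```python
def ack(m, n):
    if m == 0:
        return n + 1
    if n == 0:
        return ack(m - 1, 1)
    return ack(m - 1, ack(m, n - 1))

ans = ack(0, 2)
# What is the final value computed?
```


ack(0, 2)
m == 0: return 2 + 1 = 3
= 3


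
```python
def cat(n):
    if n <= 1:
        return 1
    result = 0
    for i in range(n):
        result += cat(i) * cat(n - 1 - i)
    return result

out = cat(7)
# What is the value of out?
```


cat(7)
= sum of cat(i) * cat(7-1-i) for i in 0..6
First compute sub-values bottom-up:
  cat(0) = 1, cat(1) = 1
  cat(2) = 1*1 + 1*1 = 2
  cat(3) = 1*2 + 1*1 + 2*1 = 5
  cat(4) = 1*5 + 1*2 + 2*1 + 5*1 = 14
  cat(5) = 1*14 + 1*5 + 2*2 + 5*1 + 14*1 = 42
  cat(6) = 1*42 + 1*14 + 2*5 + 5*2 + 14*1 + 42*1 = 132
Now cat(7):
  cat(0)*cat(6) = 1*132 = 132
  cat(1)*cat(5) = 1*42 = 42
  cat(2)*cat(4) = 2*14 = 28
  cat(3)*cat(3) = 5*5 = 25
  cat(4)*cat(2) = 14*2 = 28
  cat(5)*cat(1) = 42*1 = 42
  cat(6)*cat(0) = 132*1 = 132
= 132 + 42 + 28 + 25 + 28 + 42 + 132
= 429


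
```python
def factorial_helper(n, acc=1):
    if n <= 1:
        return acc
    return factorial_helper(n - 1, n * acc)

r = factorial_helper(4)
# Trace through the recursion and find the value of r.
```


factorial_helper(4, 1)
= factorial_helper(3, 4 * 1) = factorial_helper(3, 4)
= factorial_helper(2, 3 * 4) = factorial_helper(2, 12)
= factorial_helper(1, 2 * 12) = factorial_helper(1, 24)
n <= 1, return acc = 24


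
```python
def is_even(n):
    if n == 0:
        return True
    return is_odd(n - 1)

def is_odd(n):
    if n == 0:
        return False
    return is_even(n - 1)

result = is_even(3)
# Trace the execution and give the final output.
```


is_even(3)
= is_odd(2)
= is_even(1)
= is_odd(0)
n == 0: return False
= False


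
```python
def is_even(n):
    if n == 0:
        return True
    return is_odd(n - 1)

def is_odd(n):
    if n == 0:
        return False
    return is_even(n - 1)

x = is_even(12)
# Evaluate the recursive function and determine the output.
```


is_even(12)
= is_odd(11)
= is_even(10)
= is_odd(9)
= is_even(8)
= is_odd(7)
= is_even(6)
= is_odd(5)
= is_even(4)
= is_odd(3)
= is_even(2)
= is_odd(1)
= is_even(0)
n == 0: return True
= True


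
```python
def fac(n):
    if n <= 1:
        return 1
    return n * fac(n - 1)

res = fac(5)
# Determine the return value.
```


fac(5)
= 5 * fac(4)
= 5 * 4 * fac(3)
= 5 * 4 * 3 * fac(2)
= 5 * 4 * 3 * 2 * fac(1)
= 5 * 4 * 3 * 2 * 1
= 120


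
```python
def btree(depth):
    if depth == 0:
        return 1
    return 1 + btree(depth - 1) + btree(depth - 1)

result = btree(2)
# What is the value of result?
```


btree(2)
= 1 + btree(1) + btree(1)
= 1 + 2 * btree(1)
btree(k) = 2^(k+1) - 1
btree(0) = 1
btree(1) = 3
btree(2) = 7
btree(2) = 2^3 - 1 = 7


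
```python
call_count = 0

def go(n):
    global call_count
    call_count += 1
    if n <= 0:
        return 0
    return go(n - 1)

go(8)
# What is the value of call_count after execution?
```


go(8) calls go(7) calls ... calls go(0)
Total calls: 8 + 1 (for base case) = 9
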